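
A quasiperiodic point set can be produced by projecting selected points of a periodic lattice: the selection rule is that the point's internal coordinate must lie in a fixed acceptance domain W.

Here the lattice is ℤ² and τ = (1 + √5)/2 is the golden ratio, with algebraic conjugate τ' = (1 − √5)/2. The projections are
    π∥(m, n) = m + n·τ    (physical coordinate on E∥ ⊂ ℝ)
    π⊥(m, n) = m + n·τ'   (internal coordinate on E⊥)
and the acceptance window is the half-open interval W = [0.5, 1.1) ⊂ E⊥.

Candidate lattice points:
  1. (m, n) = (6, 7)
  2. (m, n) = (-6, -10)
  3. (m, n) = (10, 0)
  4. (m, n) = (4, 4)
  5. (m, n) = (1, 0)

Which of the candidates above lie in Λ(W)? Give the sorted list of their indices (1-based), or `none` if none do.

Compute τ' = (1−√5)/2 = -0.618034, so π⊥(m,n) = m -0.618034·n.
#1 (6,7): internal coord 6 + (7)·τ' = +1.673762; +1.673762 ∉ [0.5, 1.1) → out
#2 (-6,-10): internal coord -6 + (-10)·τ' = +0.180340; +0.180340 ∉ [0.5, 1.1) → out
#3 (10,0): internal coord 10 + (0)·τ' = +10.000000; +10.000000 ∉ [0.5, 1.1) → out
#4 (4,4): internal coord 4 + (4)·τ' = +1.527864; +1.527864 ∉ [0.5, 1.1) → out
#5 (1,0): internal coord 1 + (0)·τ' = +1.000000; +1.000000 ∈ [0.5, 1.1) → IN Λ

5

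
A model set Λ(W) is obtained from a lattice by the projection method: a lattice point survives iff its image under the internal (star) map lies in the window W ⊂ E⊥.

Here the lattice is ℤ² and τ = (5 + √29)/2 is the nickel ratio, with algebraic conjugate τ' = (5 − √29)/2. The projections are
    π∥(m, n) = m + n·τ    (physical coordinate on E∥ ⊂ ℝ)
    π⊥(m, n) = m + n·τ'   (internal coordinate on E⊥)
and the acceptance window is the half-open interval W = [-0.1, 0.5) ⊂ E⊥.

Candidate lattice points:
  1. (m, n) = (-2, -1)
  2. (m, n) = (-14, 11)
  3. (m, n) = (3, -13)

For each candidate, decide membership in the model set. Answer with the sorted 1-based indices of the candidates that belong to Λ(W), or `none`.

Numerically τ ≈ 5.1926 and τ' = −1/τ ≈ -0.1926.
[1] lift (-2,-1): star map gives -1.8074; window check -0.1 ≤ -1.8074 < 0.5 is false → out
[2] lift (-14,11): star map gives -16.1184; window check -0.1 ≤ -16.1184 < 0.5 is false → out
[3] lift (3,-13): star map gives 5.5036; window check -0.1 ≤ 5.5036 < 0.5 is false → out

none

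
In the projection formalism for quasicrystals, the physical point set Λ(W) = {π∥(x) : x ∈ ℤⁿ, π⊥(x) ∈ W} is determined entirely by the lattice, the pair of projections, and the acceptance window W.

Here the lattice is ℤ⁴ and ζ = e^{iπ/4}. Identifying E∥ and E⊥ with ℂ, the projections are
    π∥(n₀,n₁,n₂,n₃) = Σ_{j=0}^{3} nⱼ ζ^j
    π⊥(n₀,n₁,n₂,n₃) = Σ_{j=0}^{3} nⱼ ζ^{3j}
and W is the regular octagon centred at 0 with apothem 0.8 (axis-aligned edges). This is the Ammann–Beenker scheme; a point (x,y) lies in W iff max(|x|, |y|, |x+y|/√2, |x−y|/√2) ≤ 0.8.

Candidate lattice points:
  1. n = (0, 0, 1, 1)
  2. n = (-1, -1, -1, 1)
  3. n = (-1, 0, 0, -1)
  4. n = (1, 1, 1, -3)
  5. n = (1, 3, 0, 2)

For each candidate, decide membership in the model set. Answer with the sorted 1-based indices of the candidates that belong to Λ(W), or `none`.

With ζ = e^{iπ/4} the internal vectors are ζ^0,ζ^3,ζ^6,ζ^9.
#1 (0, 0, 1, 1): internal (0.7071, -0.2929); octagon support 0.7071 vs apothem 0.8 → ∈ W
#2 (-1, -1, -1, 1): internal (0.4142, 1.0000); octagon support 1.0000 vs apothem 0.8 → ∉ W
#3 (-1, 0, 0, -1): internal (-1.7071, -0.7071); octagon support 1.7071 vs apothem 0.8 → ∉ W
#4 (1, 1, 1, -3): internal (-1.8284, -2.4142); octagon support 3.0000 vs apothem 0.8 → ∉ W
#5 (1, 3, 0, 2): internal (0.2929, 3.5355); octagon support 3.5355 vs apothem 0.8 → ∉ W

1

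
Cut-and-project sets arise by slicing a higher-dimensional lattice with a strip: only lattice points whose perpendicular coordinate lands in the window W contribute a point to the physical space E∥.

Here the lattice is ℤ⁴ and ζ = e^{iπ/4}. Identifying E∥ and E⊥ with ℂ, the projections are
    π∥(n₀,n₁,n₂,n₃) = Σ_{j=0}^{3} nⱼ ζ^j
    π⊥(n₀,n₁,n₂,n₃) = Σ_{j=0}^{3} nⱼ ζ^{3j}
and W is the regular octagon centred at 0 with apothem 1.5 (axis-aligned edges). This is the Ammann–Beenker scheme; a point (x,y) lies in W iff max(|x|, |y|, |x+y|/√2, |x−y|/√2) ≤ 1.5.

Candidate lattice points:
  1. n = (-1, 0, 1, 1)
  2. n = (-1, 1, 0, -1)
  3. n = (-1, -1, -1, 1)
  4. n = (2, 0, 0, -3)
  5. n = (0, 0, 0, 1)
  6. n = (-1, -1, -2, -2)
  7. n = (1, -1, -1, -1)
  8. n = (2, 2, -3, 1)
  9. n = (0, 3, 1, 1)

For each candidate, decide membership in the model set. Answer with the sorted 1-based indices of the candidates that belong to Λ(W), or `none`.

With ζ = e^{iπ/4} the internal vectors are ζ^0,ζ^3,ζ^6,ζ^9.
#1 (-1, 0, 1, 1): internal (-0.29289, -0.29289); octagon support 0.41421 vs apothem 1.5 → ∈ W
#2 (-1, 1, 0, -1): internal (-2.41421, 0.00000); octagon support 2.41421 vs apothem 1.5 → ∉ W
#3 (-1, -1, -1, 1): internal (0.41421, 1.00000); octagon support 1.00000 vs apothem 1.5 → ∈ W
#4 (2, 0, 0, -3): internal (-0.12132, -2.12132); octagon support 2.12132 vs apothem 1.5 → ∉ W
#5 (0, 0, 0, 1): internal (0.70711, 0.70711); octagon support 1.00000 vs apothem 1.5 → ∈ W
#6 (-1, -1, -2, -2): internal (-1.70711, -0.12132); octagon support 1.70711 vs apothem 1.5 → ∉ W
#7 (1, -1, -1, -1): internal (1.00000, -0.41421); octagon support 1.00000 vs apothem 1.5 → ∈ W
#8 (2, 2, -3, 1): internal (1.29289, 5.12132); octagon support 5.12132 vs apothem 1.5 → ∉ W
#9 (0, 3, 1, 1): internal (-1.41421, 1.82843); octagon support 2.29289 vs apothem 1.5 → ∉ W

1, 3, 5, 7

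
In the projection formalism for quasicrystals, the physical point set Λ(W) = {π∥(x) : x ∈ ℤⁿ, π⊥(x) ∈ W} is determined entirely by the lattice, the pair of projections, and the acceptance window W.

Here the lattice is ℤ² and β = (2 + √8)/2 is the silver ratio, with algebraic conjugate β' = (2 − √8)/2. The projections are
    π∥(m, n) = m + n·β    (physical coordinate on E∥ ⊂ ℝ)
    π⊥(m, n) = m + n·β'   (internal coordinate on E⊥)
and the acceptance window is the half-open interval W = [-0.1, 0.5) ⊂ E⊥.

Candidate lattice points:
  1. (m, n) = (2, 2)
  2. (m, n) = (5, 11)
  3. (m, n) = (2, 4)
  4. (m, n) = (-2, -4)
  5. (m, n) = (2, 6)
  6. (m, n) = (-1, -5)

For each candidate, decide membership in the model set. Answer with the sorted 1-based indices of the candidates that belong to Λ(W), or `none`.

β' = (2−√8)/2 ≈ -0.414214.
#1 (2,2): internal coord 2 + (2)·β' = +1.171573; +1.171573 ∉ [-0.1, 0.5) → out
#2 (5,11): internal coord 5 + (11)·β' = +0.443651; +0.443651 ∈ [-0.1, 0.5) → IN Λ
#3 (2,4): internal coord 2 + (4)·β' = +0.343146; +0.343146 ∈ [-0.1, 0.5) → IN Λ
#4 (-2,-4): internal coord -2 + (-4)·β' = -0.343146; -0.343146 ∉ [-0.1, 0.5) → out
#5 (2,6): internal coord 2 + (6)·β' = -0.485281; -0.485281 ∉ [-0.1, 0.5) → out
#6 (-1,-5): internal coord -1 + (-5)·β' = +1.071068; +1.071068 ∉ [-0.1, 0.5) → out

2, 3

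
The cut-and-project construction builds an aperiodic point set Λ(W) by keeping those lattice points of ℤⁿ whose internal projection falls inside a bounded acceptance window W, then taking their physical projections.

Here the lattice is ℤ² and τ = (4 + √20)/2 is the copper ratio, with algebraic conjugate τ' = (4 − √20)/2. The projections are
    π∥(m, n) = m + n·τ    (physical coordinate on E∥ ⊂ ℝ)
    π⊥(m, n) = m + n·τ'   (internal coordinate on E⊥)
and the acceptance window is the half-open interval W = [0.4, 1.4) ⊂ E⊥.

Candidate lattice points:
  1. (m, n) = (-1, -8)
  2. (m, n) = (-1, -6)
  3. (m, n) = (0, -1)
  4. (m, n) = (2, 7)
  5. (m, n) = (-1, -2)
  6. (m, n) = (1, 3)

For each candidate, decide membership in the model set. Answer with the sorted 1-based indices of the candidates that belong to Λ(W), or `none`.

1, 2

τ' = (4−√20)/2 ≈ -0.2361.
[1] lift (-1,-8): star map gives 0.8885; window check 0.4 ≤ 0.8885 < 1.4 is true → IN Λ
[2] lift (-1,-6): star map gives 0.4164; window check 0.4 ≤ 0.4164 < 1.4 is true → IN Λ
[3] lift (0,-1): star map gives 0.2361; window check 0.4 ≤ 0.2361 < 1.4 is false → out
[4] lift (2,7): star map gives 0.3475; window check 0.4 ≤ 0.3475 < 1.4 is false → out
[5] lift (-1,-2): star map gives -0.5279; window check 0.4 ≤ -0.5279 < 1.4 is false → out
[6] lift (1,3): star map gives 0.2918; window check 0.4 ≤ 0.2918 < 1.4 is false → out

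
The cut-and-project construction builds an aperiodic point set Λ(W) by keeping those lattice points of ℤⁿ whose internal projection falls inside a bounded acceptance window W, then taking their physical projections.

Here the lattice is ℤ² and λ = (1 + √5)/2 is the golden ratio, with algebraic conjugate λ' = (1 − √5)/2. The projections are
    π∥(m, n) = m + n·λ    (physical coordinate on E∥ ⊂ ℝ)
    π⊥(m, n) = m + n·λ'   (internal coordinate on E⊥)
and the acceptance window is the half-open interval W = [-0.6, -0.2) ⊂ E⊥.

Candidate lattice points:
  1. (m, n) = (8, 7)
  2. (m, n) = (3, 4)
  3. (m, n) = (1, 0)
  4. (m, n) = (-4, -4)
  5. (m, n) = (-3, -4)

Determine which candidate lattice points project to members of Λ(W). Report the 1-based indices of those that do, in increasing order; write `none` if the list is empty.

λ' = (1−√5)/2 ≈ -0.618034.
candidate 1: (m,n)=(8,7) → π∥ = 8+7·λ ≈ 19.326238, π⊥ = 8+7·λ' ≈ 3.673762 ∉ [-0.6, -0.2) ⇒ out
candidate 2: (m,n)=(3,4) → π∥ = 3+4·λ ≈ 9.472136, π⊥ = 3+4·λ' ≈ 0.527864 ∉ [-0.6, -0.2) ⇒ out
candidate 3: (m,n)=(1,0) → π∥ = 1+0·λ ≈ 1.000000, π⊥ = 1+0·λ' ≈ 1.000000 ∉ [-0.6, -0.2) ⇒ out
candidate 4: (m,n)=(-4,-4) → π∥ = -4-4·λ ≈ -10.472136, π⊥ = -4-4·λ' ≈ -1.527864 ∉ [-0.6, -0.2) ⇒ out
candidate 5: (m,n)=(-3,-4) → π∥ = -3-4·λ ≈ -9.472136, π⊥ = -3-4·λ' ≈ -0.527864 ∈ [-0.6, -0.2) ⇒ IN Λ

5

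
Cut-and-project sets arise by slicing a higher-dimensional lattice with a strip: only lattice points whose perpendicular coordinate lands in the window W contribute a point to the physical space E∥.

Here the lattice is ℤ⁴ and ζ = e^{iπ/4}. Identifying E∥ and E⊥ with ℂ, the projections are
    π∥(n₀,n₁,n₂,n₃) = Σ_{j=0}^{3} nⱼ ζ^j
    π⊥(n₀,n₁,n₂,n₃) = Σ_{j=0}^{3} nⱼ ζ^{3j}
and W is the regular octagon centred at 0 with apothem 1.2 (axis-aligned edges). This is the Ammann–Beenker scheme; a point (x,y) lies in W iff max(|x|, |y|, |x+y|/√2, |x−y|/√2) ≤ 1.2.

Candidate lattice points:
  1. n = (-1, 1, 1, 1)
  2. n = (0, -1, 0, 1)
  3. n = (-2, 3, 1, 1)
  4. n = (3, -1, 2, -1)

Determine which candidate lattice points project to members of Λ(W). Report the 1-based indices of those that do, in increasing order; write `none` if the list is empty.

π⊥(n) = n₀ + n₁ζ³ + n₂ζ⁶ + n₃ζ⁹ where ζ = e^{iπ/4}.
#1 (-1, 1, 1, 1): internal (-1.000000, 0.414214); octagon support 1.000000 vs apothem 1.2 → ∈ W
#2 (0, -1, 0, 1): internal (1.414214, 0.000000); octagon support 1.414214 vs apothem 1.2 → ∉ W
#3 (-2, 3, 1, 1): internal (-3.414214, 1.828427); octagon support 3.707107 vs apothem 1.2 → ∉ W
#4 (3, -1, 2, -1): internal (3.000000, -3.414214); octagon support 4.535534 vs apothem 1.2 → ∉ W

1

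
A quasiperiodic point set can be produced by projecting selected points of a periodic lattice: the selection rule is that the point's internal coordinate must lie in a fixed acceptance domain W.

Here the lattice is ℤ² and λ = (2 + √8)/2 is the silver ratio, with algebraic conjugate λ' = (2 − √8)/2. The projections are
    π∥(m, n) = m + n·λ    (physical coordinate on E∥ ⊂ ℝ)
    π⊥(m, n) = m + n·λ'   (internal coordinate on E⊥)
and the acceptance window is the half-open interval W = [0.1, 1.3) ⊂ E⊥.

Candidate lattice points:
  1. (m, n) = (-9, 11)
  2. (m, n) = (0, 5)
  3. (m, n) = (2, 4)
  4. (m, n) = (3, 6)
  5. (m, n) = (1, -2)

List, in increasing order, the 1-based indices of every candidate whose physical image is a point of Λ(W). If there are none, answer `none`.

Numerically λ ≈ 2.4142 and λ' = −1/λ ≈ -0.4142.
candidate 1: (m,n)=(-9,11) → π∥ = -9+11·λ ≈ 17.5563, π⊥ = -9+11·λ' ≈ -13.5563 ∉ [0.1, 1.3) ⇒ out
candidate 2: (m,n)=(0,5) → π∥ = 0+5·λ ≈ 12.0711, π⊥ = 0+5·λ' ≈ -2.0711 ∉ [0.1, 1.3) ⇒ out
candidate 3: (m,n)=(2,4) → π∥ = 2+4·λ ≈ 11.6569, π⊥ = 2+4·λ' ≈ 0.3431 ∈ [0.1, 1.3) ⇒ IN Λ
candidate 4: (m,n)=(3,6) → π∥ = 3+6·λ ≈ 17.4853, π⊥ = 3+6·λ' ≈ 0.5147 ∈ [0.1, 1.3) ⇒ IN Λ
candidate 5: (m,n)=(1,-2) → π∥ = 1-2·λ ≈ -3.8284, π⊥ = 1-2·λ' ≈ 1.8284 ∉ [0.1, 1.3) ⇒ out

3, 4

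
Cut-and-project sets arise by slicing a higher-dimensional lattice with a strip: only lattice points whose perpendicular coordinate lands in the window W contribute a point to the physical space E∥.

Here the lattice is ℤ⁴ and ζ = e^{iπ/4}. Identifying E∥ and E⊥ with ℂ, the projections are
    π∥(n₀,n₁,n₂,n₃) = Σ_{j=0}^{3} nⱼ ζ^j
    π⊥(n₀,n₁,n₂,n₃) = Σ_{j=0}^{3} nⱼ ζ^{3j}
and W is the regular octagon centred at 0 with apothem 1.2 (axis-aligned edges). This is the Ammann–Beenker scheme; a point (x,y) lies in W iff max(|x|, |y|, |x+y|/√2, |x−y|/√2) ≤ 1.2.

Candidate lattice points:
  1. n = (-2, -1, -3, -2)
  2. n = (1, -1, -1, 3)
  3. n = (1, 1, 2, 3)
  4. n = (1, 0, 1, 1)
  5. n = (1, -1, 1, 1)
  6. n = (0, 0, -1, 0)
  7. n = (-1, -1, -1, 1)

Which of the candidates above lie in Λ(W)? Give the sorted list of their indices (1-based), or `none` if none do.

6, 7

With ζ = e^{iπ/4} the internal vectors are ζ^0,ζ^3,ζ^6,ζ^9.
candidate 1: n = (-2, -1, -3, -2) → π⊥ ≈ (-2.70711, +0.87868); max(|x|,|y|,|x±y|/√2) = 2.70711 > 1.2 ⇒ ∉ W
candidate 2: n = (1, -1, -1, 3) → π⊥ ≈ (+3.82843, +2.41421); max(|x|,|y|,|x±y|/√2) = 4.41421 > 1.2 ⇒ ∉ W
candidate 3: n = (1, 1, 2, 3) → π⊥ ≈ (+2.41421, +0.82843); max(|x|,|y|,|x±y|/√2) = 2.41421 > 1.2 ⇒ ∉ W
candidate 4: n = (1, 0, 1, 1) → π⊥ ≈ (+1.70711, -0.29289); max(|x|,|y|,|x±y|/√2) = 1.70711 > 1.2 ⇒ ∉ W
candidate 5: n = (1, -1, 1, 1) → π⊥ ≈ (+2.41421, -1.00000); max(|x|,|y|,|x±y|/√2) = 2.41421 > 1.2 ⇒ ∉ W
candidate 6: n = (0, 0, -1, 0) → π⊥ ≈ (+0.00000, +1.00000); max(|x|,|y|,|x±y|/√2) = 1.00000 ≤ 1.2 ⇒ ∈ W
candidate 7: n = (-1, -1, -1, 1) → π⊥ ≈ (+0.41421, +1.00000); max(|x|,|y|,|x±y|/√2) = 1.00000 ≤ 1.2 ⇒ ∈ W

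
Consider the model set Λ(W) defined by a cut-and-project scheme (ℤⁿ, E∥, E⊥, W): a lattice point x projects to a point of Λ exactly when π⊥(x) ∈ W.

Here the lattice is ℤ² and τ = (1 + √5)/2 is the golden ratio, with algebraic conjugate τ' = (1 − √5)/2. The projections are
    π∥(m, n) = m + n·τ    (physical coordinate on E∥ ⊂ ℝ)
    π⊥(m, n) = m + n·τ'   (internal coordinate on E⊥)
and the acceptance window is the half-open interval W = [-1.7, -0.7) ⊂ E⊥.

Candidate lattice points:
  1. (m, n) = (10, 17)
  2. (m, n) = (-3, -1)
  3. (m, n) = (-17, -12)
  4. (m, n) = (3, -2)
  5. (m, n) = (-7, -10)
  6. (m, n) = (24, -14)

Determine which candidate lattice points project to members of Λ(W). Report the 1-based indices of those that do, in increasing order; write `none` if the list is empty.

τ' = (1−√5)/2 ≈ -0.6180.
#1 (10,17): internal coord 10 + (17)·τ' = -0.5066; -0.5066 ∉ [-1.7, -0.7) → out
#2 (-3,-1): internal coord -3 + (-1)·τ' = -2.3820; -2.3820 ∉ [-1.7, -0.7) → out
#3 (-17,-12): internal coord -17 + (-12)·τ' = -9.5836; -9.5836 ∉ [-1.7, -0.7) → out
#4 (3,-2): internal coord 3 + (-2)·τ' = +4.2361; +4.2361 ∉ [-1.7, -0.7) → out
#5 (-7,-10): internal coord -7 + (-10)·τ' = -0.8197; -0.8197 ∈ [-1.7, -0.7) → IN Λ
#6 (24,-14): internal coord 24 + (-14)·τ' = +32.6525; +32.6525 ∉ [-1.7, -0.7) → out

5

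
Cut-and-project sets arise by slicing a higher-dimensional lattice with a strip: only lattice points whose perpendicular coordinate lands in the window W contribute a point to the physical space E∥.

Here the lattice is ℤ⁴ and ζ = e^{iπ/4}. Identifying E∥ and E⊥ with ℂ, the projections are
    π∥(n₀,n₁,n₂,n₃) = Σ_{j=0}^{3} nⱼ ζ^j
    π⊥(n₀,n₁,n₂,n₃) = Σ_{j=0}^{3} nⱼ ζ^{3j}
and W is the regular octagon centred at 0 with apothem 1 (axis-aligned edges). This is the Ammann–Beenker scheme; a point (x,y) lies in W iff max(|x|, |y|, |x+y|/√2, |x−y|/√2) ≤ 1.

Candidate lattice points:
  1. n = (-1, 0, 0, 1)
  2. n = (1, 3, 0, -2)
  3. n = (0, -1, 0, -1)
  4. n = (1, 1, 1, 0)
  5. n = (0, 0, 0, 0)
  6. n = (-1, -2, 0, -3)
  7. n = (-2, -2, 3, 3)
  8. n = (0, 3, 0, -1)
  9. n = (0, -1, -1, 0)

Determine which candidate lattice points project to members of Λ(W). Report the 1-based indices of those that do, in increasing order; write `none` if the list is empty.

1, 4, 5, 9

Internal map: ζ^{3j} for j=0..3 gives (1,0), (−√2/2,√2/2), (0,−1), (√2/2,√2/2).
candidate 1: n = (-1, 0, 0, 1) → π⊥ ≈ (-0.292893, +0.707107); max(|x|,|y|,|x±y|/√2) = 0.707107 ≤ 1 ⇒ ∈ W
candidate 2: n = (1, 3, 0, -2) → π⊥ ≈ (-2.535534, +0.707107); max(|x|,|y|,|x±y|/√2) = 2.535534 > 1 ⇒ ∉ W
candidate 3: n = (0, -1, 0, -1) → π⊥ ≈ (+0.000000, -1.414214); max(|x|,|y|,|x±y|/√2) = 1.414214 > 1 ⇒ ∉ W
candidate 4: n = (1, 1, 1, 0) → π⊥ ≈ (+0.292893, -0.292893); max(|x|,|y|,|x±y|/√2) = 0.414214 ≤ 1 ⇒ ∈ W
candidate 5: n = (0, 0, 0, 0) → π⊥ ≈ (+0.000000, +0.000000); max(|x|,|y|,|x±y|/√2) = 0.000000 ≤ 1 ⇒ ∈ W
candidate 6: n = (-1, -2, 0, -3) → π⊥ ≈ (-1.707107, -3.535534); max(|x|,|y|,|x±y|/√2) = 3.707107 > 1 ⇒ ∉ W
candidate 7: n = (-2, -2, 3, 3) → π⊥ ≈ (+1.535534, -2.292893); max(|x|,|y|,|x±y|/√2) = 2.707107 > 1 ⇒ ∉ W
candidate 8: n = (0, 3, 0, -1) → π⊥ ≈ (-2.828427, +1.414214); max(|x|,|y|,|x±y|/√2) = 3.000000 > 1 ⇒ ∉ W
candidate 9: n = (0, -1, -1, 0) → π⊥ ≈ (+0.707107, +0.292893); max(|x|,|y|,|x±y|/√2) = 0.707107 ≤ 1 ⇒ ∈ W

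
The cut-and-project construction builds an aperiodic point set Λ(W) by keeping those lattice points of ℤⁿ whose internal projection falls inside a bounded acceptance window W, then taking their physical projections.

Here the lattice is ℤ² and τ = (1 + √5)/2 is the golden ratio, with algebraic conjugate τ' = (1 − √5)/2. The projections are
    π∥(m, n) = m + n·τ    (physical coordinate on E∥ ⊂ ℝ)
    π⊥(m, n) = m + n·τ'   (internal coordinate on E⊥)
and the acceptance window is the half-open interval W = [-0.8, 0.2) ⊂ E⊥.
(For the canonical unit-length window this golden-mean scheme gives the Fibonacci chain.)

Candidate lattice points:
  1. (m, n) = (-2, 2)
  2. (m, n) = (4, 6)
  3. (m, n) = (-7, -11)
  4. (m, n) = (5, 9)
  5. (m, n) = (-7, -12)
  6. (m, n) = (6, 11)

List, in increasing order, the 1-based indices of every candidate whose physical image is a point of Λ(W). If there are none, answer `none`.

3, 4, 6

Numerically τ ≈ 1.618034 and τ' = −1/τ ≈ -0.618034.
[1] lift (-2,2): star map gives -3.236068; window check -0.8 ≤ -3.236068 < 0.2 is false → out
[2] lift (4,6): star map gives 0.291796; window check -0.8 ≤ 0.291796 < 0.2 is false → out
[3] lift (-7,-11): star map gives -0.201626; window check -0.8 ≤ -0.201626 < 0.2 is true → IN Λ
[4] lift (5,9): star map gives -0.562306; window check -0.8 ≤ -0.562306 < 0.2 is true → IN Λ
[5] lift (-7,-12): star map gives 0.416408; window check -0.8 ≤ 0.416408 < 0.2 is false → out
[6] lift (6,11): star map gives -0.798374; window check -0.8 ≤ -0.798374 < 0.2 is true → IN Λ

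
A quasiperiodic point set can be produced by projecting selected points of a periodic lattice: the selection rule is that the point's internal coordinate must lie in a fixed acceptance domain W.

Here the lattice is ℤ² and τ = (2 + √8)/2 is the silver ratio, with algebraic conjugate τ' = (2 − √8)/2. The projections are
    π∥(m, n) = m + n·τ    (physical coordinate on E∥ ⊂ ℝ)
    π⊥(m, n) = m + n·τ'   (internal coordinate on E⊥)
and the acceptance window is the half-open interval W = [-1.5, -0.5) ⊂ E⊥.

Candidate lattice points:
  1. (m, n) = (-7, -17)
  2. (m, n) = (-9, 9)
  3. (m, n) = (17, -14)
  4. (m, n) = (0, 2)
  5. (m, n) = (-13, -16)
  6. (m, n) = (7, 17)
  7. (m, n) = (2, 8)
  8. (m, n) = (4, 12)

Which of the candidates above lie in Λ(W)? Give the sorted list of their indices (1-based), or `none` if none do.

4, 7, 8

τ' = (2−√8)/2 ≈ -0.41421.
#1 (-7,-17): internal coord -7 + (-17)·τ' = +0.04163; +0.04163 ∉ [-1.5, -0.5) → out
#2 (-9,9): internal coord -9 + (9)·τ' = -12.72792; -12.72792 ∉ [-1.5, -0.5) → out
#3 (17,-14): internal coord 17 + (-14)·τ' = +22.79899; +22.79899 ∉ [-1.5, -0.5) → out
#4 (0,2): internal coord 0 + (2)·τ' = -0.82843; -0.82843 ∈ [-1.5, -0.5) → IN Λ
#5 (-13,-16): internal coord -13 + (-16)·τ' = -6.37258; -6.37258 ∉ [-1.5, -0.5) → out
#6 (7,17): internal coord 7 + (17)·τ' = -0.04163; -0.04163 ∉ [-1.5, -0.5) → out
#7 (2,8): internal coord 2 + (8)·τ' = -1.31371; -1.31371 ∈ [-1.5, -0.5) → IN Λ
#8 (4,12): internal coord 4 + (12)·τ' = -0.97056; -0.97056 ∈ [-1.5, -0.5) → IN Λ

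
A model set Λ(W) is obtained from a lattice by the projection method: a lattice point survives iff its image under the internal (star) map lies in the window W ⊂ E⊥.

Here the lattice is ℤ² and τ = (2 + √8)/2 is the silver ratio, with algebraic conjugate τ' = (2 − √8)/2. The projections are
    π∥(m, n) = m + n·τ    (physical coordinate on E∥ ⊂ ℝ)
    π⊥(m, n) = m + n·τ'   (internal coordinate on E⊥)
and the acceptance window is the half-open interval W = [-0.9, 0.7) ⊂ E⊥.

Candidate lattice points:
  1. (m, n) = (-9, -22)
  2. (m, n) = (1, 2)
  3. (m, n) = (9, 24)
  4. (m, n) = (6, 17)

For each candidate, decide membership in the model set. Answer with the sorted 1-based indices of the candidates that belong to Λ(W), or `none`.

τ' = (2−√8)/2 ≈ -0.4142.
#1 (-9,-22): internal coord -9 + (-22)·τ' = +0.1127; +0.1127 ∈ [-0.9, 0.7) → IN Λ
#2 (1,2): internal coord 1 + (2)·τ' = +0.1716; +0.1716 ∈ [-0.9, 0.7) → IN Λ
#3 (9,24): internal coord 9 + (24)·τ' = -0.9411; -0.9411 ∉ [-0.9, 0.7) → out
#4 (6,17): internal coord 6 + (17)·τ' = -1.0416; -1.0416 ∉ [-0.9, 0.7) → out

1, 2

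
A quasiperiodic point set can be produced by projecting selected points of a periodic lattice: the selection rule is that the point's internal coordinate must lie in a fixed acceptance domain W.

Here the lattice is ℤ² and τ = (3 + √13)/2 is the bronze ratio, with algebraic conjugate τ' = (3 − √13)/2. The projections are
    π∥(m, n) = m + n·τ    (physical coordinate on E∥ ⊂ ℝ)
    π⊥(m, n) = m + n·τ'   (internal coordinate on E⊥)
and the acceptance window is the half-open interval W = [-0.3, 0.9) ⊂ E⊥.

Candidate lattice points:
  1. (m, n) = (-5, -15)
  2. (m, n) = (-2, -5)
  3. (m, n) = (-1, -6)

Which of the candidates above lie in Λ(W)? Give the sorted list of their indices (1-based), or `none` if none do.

Numerically τ ≈ 3.302776 and τ' = −1/τ ≈ -0.302776.
candidate 1: (m,n)=(-5,-15) → π∥ = -5-15·τ ≈ -54.541635, π⊥ = -5-15·τ' ≈ -0.458365 ∉ [-0.3, 0.9) ⇒ out
candidate 2: (m,n)=(-2,-5) → π∥ = -2-5·τ ≈ -18.513878, π⊥ = -2-5·τ' ≈ -0.486122 ∉ [-0.3, 0.9) ⇒ out
candidate 3: (m,n)=(-1,-6) → π∥ = -1-6·τ ≈ -20.816654, π⊥ = -1-6·τ' ≈ 0.816654 ∈ [-0.3, 0.9) ⇒ IN Λ

3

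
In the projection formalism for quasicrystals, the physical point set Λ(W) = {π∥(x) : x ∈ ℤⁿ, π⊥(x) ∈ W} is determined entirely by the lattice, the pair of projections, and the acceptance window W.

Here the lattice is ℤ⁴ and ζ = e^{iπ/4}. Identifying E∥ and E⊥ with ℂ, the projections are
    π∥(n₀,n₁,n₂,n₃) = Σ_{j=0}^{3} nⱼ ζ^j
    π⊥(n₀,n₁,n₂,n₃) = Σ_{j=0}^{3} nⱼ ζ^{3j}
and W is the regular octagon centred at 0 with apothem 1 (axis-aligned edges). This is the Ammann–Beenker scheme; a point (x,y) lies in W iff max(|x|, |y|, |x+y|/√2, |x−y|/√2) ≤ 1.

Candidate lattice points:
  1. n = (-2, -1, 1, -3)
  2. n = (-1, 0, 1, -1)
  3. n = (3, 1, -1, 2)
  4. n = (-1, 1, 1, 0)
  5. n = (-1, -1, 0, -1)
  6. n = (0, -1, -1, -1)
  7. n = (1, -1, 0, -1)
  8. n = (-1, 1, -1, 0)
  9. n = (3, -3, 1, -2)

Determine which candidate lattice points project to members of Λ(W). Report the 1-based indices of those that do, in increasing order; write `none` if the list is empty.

With ζ = e^{iπ/4} the internal vectors are ζ^0,ζ^3,ζ^6,ζ^9.
#1 (-2, -1, 1, -3): internal (-3.41421, -3.82843); octagon support 5.12132 vs apothem 1 → ∉ W
#2 (-1, 0, 1, -1): internal (-1.70711, -1.70711); octagon support 2.41421 vs apothem 1 → ∉ W
#3 (3, 1, -1, 2): internal (3.70711, 3.12132); octagon support 4.82843 vs apothem 1 → ∉ W
#4 (-1, 1, 1, 0): internal (-1.70711, -0.29289); octagon support 1.70711 vs apothem 1 → ∉ W
#5 (-1, -1, 0, -1): internal (-1.00000, -1.41421); octagon support 1.70711 vs apothem 1 → ∉ W
#6 (0, -1, -1, -1): internal (0.00000, -0.41421); octagon support 0.41421 vs apothem 1 → ∈ W
#7 (1, -1, 0, -1): internal (1.00000, -1.41421); octagon support 1.70711 vs apothem 1 → ∉ W
#8 (-1, 1, -1, 0): internal (-1.70711, 1.70711); octagon support 2.41421 vs apothem 1 → ∉ W
#9 (3, -3, 1, -2): internal (3.70711, -4.53553); octagon support 5.82843 vs apothem 1 → ∉ W

6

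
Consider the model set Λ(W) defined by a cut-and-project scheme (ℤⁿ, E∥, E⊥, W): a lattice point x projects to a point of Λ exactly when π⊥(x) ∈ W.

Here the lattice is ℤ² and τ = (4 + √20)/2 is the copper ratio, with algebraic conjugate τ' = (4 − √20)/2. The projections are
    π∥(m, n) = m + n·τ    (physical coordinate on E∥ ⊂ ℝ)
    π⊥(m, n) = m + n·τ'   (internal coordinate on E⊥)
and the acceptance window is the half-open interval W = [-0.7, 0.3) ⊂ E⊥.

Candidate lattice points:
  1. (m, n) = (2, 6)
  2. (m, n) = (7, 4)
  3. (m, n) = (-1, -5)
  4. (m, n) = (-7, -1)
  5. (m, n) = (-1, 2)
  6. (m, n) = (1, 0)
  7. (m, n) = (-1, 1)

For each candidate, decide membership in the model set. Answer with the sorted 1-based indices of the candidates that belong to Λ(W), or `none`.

3

τ' = (4−√20)/2 ≈ -0.23607.
#1 (2,6): internal coord 2 + (6)·τ' = +0.58359; +0.58359 ∉ [-0.7, 0.3) → out
#2 (7,4): internal coord 7 + (4)·τ' = +6.05573; +6.05573 ∉ [-0.7, 0.3) → out
#3 (-1,-5): internal coord -1 + (-5)·τ' = +0.18034; +0.18034 ∈ [-0.7, 0.3) → IN Λ
#4 (-7,-1): internal coord -7 + (-1)·τ' = -6.76393; -6.76393 ∉ [-0.7, 0.3) → out
#5 (-1,2): internal coord -1 + (2)·τ' = -1.47214; -1.47214 ∉ [-0.7, 0.3) → out
#6 (1,0): internal coord 1 + (0)·τ' = +1.00000; +1.00000 ∉ [-0.7, 0.3) → out
#7 (-1,1): internal coord -1 + (1)·τ' = -1.23607; -1.23607 ∉ [-0.7, 0.3) → out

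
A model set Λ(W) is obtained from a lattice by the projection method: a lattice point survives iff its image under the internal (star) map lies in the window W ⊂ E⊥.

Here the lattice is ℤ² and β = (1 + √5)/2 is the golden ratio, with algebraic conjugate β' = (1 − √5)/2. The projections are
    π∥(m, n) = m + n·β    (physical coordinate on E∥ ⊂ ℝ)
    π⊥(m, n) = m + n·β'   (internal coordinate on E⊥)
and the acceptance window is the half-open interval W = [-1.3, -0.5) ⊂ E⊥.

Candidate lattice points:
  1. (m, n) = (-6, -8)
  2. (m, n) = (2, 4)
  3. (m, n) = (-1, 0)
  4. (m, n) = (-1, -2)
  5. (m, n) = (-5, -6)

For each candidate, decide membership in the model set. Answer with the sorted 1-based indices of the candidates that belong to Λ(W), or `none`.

β' = (1−√5)/2 ≈ -0.6180.
[1] lift (-6,-8): star map gives -1.0557; window check -1.3 ≤ -1.0557 < -0.5 is true → IN Λ
[2] lift (2,4): star map gives -0.4721; window check -1.3 ≤ -0.4721 < -0.5 is false → out
[3] lift (-1,0): star map gives -1.0000; window check -1.3 ≤ -1.0000 < -0.5 is true → IN Λ
[4] lift (-1,-2): star map gives 0.2361; window check -1.3 ≤ 0.2361 < -0.5 is false → out
[5] lift (-5,-6): star map gives -1.2918; window check -1.3 ≤ -1.2918 < -0.5 is true → IN Λ

1, 3, 5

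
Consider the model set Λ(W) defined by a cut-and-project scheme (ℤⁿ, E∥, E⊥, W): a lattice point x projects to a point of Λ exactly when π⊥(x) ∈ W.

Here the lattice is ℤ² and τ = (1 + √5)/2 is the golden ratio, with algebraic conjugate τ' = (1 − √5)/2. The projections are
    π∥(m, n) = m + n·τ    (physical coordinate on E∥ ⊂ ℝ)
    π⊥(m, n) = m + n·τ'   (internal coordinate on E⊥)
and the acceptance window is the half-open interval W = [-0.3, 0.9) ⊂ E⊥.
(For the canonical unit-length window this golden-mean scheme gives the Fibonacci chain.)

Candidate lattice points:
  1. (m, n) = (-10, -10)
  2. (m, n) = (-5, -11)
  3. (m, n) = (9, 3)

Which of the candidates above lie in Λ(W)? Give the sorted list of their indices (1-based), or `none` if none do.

Numerically τ ≈ 1.61803 and τ' = −1/τ ≈ -0.61803.
#1 (-10,-10): internal coord -10 + (-10)·τ' = -3.81966; -3.81966 ∉ [-0.3, 0.9) → out
#2 (-5,-11): internal coord -5 + (-11)·τ' = +1.79837; +1.79837 ∉ [-0.3, 0.9) → out
#3 (9,3): internal coord 9 + (3)·τ' = +7.14590; +7.14590 ∉ [-0.3, 0.9) → out

none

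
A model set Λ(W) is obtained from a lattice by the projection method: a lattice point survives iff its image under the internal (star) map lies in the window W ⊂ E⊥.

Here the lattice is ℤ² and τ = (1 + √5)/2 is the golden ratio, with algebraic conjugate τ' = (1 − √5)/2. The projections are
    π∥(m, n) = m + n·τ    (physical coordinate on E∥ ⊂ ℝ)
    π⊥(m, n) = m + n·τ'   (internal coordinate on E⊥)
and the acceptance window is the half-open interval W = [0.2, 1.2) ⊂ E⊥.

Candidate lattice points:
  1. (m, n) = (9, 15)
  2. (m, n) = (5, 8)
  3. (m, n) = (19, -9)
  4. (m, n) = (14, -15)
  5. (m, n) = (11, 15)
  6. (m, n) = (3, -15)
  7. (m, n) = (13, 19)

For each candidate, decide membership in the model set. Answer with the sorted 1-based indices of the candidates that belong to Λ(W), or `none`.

Compute τ' = (1−√5)/2 = -0.61803, so π⊥(m,n) = m -0.61803·n.
[1] lift (9,15): star map gives -0.27051; window check 0.2 ≤ -0.27051 < 1.2 is false → out
[2] lift (5,8): star map gives 0.05573; window check 0.2 ≤ 0.05573 < 1.2 is false → out
[3] lift (19,-9): star map gives 24.56231; window check 0.2 ≤ 24.56231 < 1.2 is false → out
[4] lift (14,-15): star map gives 23.27051; window check 0.2 ≤ 23.27051 < 1.2 is false → out
[5] lift (11,15): star map gives 1.72949; window check 0.2 ≤ 1.72949 < 1.2 is false → out
[6] lift (3,-15): star map gives 12.27051; window check 0.2 ≤ 12.27051 < 1.2 is false → out
[7] lift (13,19): star map gives 1.25735; window check 0.2 ≤ 1.25735 < 1.2 is false → out

none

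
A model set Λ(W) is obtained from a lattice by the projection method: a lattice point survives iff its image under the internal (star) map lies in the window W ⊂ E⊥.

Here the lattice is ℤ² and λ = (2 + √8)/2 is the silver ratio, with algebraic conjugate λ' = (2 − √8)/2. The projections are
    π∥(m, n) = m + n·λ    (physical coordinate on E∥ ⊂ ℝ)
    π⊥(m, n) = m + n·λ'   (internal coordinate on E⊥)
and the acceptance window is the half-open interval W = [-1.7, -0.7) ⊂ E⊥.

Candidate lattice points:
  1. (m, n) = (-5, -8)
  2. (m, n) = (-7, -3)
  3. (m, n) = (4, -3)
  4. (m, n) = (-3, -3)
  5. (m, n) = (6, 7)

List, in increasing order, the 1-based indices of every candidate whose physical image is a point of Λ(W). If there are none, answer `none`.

λ' = (2−√8)/2 ≈ -0.41421.
#1 (-5,-8): internal coord -5 + (-8)·λ' = -1.68629; -1.68629 ∈ [-1.7, -0.7) → IN Λ
#2 (-7,-3): internal coord -7 + (-3)·λ' = -5.75736; -5.75736 ∉ [-1.7, -0.7) → out
#3 (4,-3): internal coord 4 + (-3)·λ' = +5.24264; +5.24264 ∉ [-1.7, -0.7) → out
#4 (-3,-3): internal coord -3 + (-3)·λ' = -1.75736; -1.75736 ∉ [-1.7, -0.7) → out
#5 (6,7): internal coord 6 + (7)·λ' = +3.10051; +3.10051 ∉ [-1.7, -0.7) → out

1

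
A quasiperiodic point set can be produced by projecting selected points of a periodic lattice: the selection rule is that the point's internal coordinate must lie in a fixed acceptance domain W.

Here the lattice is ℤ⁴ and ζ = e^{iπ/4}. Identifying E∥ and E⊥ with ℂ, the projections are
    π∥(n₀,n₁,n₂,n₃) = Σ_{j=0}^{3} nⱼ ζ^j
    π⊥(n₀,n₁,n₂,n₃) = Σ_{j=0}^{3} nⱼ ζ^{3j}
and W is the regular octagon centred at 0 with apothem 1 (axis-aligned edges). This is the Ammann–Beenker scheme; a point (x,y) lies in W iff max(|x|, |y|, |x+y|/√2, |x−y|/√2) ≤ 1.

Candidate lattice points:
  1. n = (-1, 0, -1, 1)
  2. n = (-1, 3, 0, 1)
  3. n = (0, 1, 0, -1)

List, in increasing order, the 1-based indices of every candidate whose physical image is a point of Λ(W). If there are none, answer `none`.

Internal map: ζ^{3j} for j=0..3 gives (1,0), (−√2/2,√2/2), (0,−1), (√2/2,√2/2).
candidate 1: n = (-1, 0, -1, 1) → π⊥ ≈ (-0.292893, +1.707107); max(|x|,|y|,|x±y|/√2) = 1.707107 > 1 ⇒ ∉ W
candidate 2: n = (-1, 3, 0, 1) → π⊥ ≈ (-2.414214, +2.828427); max(|x|,|y|,|x±y|/√2) = 3.707107 > 1 ⇒ ∉ W
candidate 3: n = (0, 1, 0, -1) → π⊥ ≈ (-1.414214, +0.000000); max(|x|,|y|,|x±y|/√2) = 1.414214 > 1 ⇒ ∉ W

none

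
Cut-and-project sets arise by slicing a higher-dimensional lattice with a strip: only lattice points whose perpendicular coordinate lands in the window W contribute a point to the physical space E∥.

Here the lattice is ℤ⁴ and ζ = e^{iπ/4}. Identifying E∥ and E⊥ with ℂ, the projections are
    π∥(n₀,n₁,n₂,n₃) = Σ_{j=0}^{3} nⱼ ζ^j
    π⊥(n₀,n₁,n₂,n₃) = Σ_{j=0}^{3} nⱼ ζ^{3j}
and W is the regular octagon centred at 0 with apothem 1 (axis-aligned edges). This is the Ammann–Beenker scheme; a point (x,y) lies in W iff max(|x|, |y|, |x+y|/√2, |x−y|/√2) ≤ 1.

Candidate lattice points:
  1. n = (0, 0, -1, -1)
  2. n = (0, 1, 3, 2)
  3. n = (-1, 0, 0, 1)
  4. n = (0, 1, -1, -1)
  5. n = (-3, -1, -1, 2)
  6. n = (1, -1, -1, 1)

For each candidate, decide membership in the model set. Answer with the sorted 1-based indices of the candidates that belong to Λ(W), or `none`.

π⊥(n) = n₀ + n₁ζ³ + n₂ζ⁶ + n₃ζ⁹ where ζ = e^{iπ/4}.
#1 (0, 0, -1, -1): internal (-0.707107, 0.292893); octagon support 0.707107 vs apothem 1 → ∈ W
#2 (0, 1, 3, 2): internal (0.707107, -0.878680); octagon support 1.121320 vs apothem 1 → ∉ W
#3 (-1, 0, 0, 1): internal (-0.292893, 0.707107); octagon support 0.707107 vs apothem 1 → ∈ W
#4 (0, 1, -1, -1): internal (-1.414214, 1.000000); octagon support 1.707107 vs apothem 1 → ∉ W
#5 (-3, -1, -1, 2): internal (-0.878680, 1.707107); octagon support 1.828427 vs apothem 1 → ∉ W
#6 (1, -1, -1, 1): internal (2.414214, 1.000000); octagon support 2.414214 vs apothem 1 → ∉ W

1, 3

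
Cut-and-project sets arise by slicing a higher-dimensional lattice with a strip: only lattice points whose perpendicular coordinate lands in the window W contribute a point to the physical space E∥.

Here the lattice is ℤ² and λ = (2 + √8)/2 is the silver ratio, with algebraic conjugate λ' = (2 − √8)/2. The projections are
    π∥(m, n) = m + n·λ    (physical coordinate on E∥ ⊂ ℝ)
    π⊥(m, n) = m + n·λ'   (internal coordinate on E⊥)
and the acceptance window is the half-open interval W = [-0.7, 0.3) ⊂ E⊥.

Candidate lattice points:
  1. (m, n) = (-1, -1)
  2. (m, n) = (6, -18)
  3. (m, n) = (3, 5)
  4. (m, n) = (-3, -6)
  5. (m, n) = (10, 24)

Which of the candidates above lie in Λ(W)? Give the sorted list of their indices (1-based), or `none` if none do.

1, 4, 5

Numerically λ ≈ 2.41421 and λ' = −1/λ ≈ -0.41421.
#1 (-1,-1): internal coord -1 + (-1)·λ' = -0.58579; -0.58579 ∈ [-0.7, 0.3) → IN Λ
#2 (6,-18): internal coord 6 + (-18)·λ' = +13.45584; +13.45584 ∉ [-0.7, 0.3) → out
#3 (3,5): internal coord 3 + (5)·λ' = +0.92893; +0.92893 ∉ [-0.7, 0.3) → out
#4 (-3,-6): internal coord -3 + (-6)·λ' = -0.51472; -0.51472 ∈ [-0.7, 0.3) → IN Λ
#5 (10,24): internal coord 10 + (24)·λ' = +0.05887; +0.05887 ∈ [-0.7, 0.3) → IN Λ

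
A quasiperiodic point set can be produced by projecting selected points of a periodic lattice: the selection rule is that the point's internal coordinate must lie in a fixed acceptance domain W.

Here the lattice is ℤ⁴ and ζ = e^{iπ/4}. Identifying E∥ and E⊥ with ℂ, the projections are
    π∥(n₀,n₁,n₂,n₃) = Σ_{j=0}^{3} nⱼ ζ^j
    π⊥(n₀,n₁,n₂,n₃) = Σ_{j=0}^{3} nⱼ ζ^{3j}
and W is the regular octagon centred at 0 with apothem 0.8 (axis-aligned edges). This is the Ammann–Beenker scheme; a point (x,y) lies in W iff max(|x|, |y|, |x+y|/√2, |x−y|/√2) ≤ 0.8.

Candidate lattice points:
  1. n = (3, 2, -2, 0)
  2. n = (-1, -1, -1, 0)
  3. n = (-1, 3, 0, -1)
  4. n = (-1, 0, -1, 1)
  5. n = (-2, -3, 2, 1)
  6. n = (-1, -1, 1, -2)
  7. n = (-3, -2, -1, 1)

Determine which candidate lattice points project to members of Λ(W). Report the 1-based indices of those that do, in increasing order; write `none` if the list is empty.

π⊥(n) = n₀ + n₁ζ³ + n₂ζ⁶ + n₃ζ⁹ where ζ = e^{iπ/4}.
candidate 1: n = (3, 2, -2, 0) → π⊥ ≈ (+1.585786, +3.414214); max(|x|,|y|,|x±y|/√2) = 3.535534 > 0.8 ⇒ ∉ W
candidate 2: n = (-1, -1, -1, 0) → π⊥ ≈ (-0.292893, +0.292893); max(|x|,|y|,|x±y|/√2) = 0.414214 ≤ 0.8 ⇒ ∈ W
candidate 3: n = (-1, 3, 0, -1) → π⊥ ≈ (-3.828427, +1.414214); max(|x|,|y|,|x±y|/√2) = 3.828427 > 0.8 ⇒ ∉ W
candidate 4: n = (-1, 0, -1, 1) → π⊥ ≈ (-0.292893, +1.707107); max(|x|,|y|,|x±y|/√2) = 1.707107 > 0.8 ⇒ ∉ W
candidate 5: n = (-2, -3, 2, 1) → π⊥ ≈ (+0.828427, -3.414214); max(|x|,|y|,|x±y|/√2) = 3.414214 > 0.8 ⇒ ∉ W
candidate 6: n = (-1, -1, 1, -2) → π⊥ ≈ (-1.707107, -3.121320); max(|x|,|y|,|x±y|/√2) = 3.414214 > 0.8 ⇒ ∉ W
candidate 7: n = (-3, -2, -1, 1) → π⊥ ≈ (-0.878680, +0.292893); max(|x|,|y|,|x±y|/√2) = 0.878680 > 0.8 ⇒ ∉ W

2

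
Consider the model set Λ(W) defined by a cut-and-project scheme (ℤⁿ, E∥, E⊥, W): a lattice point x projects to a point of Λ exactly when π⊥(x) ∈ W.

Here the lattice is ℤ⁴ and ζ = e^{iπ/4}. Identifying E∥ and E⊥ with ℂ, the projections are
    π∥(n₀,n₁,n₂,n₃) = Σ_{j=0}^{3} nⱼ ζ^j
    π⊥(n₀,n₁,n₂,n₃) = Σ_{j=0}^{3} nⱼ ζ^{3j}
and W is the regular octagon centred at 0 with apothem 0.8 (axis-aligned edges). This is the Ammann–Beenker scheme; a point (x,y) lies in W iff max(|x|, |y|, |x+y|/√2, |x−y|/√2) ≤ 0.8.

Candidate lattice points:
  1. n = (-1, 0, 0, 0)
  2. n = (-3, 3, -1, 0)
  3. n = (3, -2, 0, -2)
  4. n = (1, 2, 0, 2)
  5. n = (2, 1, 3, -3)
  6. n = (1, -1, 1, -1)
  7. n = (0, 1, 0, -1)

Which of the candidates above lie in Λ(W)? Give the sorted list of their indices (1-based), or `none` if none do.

none

Internal map: ζ^{3j} for j=0..3 gives (1,0), (−√2/2,√2/2), (0,−1), (√2/2,√2/2).
#1 (-1, 0, 0, 0): internal (-1.0000, 0.0000); octagon support 1.0000 vs apothem 0.8 → ∉ W
#2 (-3, 3, -1, 0): internal (-5.1213, 3.1213); octagon support 5.8284 vs apothem 0.8 → ∉ W
#3 (3, -2, 0, -2): internal (3.0000, -2.8284); octagon support 4.1213 vs apothem 0.8 → ∉ W
#4 (1, 2, 0, 2): internal (1.0000, 2.8284); octagon support 2.8284 vs apothem 0.8 → ∉ W
#5 (2, 1, 3, -3): internal (-0.8284, -4.4142); octagon support 4.4142 vs apothem 0.8 → ∉ W
#6 (1, -1, 1, -1): internal (1.0000, -2.4142); octagon support 2.4142 vs apothem 0.8 → ∉ W
#7 (0, 1, 0, -1): internal (-1.4142, 0.0000); octagon support 1.4142 vs apothem 0.8 → ∉ W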